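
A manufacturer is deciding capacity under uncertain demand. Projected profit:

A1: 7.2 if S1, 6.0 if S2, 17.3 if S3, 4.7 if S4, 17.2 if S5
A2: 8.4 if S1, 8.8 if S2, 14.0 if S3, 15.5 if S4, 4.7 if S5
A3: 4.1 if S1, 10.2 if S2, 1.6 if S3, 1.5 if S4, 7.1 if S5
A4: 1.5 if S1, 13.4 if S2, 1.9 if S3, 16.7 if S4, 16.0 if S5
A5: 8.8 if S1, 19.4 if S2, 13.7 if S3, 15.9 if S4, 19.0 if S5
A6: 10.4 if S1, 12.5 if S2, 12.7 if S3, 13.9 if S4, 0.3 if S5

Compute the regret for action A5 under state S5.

0.0

Best payoff under S5 is 19.0.
Regret = 19.0 − 19.0 = 0.0.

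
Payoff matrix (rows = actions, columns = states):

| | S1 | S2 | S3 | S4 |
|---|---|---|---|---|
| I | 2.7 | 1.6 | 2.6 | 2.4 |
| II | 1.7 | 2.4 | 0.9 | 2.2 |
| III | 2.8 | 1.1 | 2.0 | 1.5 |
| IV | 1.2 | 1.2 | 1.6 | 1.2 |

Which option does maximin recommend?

Row minima: I=1.6, II=0.9, III=1.1, IV=1.2
Best worst-case = 1.6 → I.

I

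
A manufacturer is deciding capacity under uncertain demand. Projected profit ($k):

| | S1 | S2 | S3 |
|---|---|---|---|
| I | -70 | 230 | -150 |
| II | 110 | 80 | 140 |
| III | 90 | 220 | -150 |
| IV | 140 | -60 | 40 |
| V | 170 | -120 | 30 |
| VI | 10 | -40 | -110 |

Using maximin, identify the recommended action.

II

Row minima: I=-150, II=80, III=-150, IV=-60, V=-120, VI=-110
Best worst-case = 80 → II.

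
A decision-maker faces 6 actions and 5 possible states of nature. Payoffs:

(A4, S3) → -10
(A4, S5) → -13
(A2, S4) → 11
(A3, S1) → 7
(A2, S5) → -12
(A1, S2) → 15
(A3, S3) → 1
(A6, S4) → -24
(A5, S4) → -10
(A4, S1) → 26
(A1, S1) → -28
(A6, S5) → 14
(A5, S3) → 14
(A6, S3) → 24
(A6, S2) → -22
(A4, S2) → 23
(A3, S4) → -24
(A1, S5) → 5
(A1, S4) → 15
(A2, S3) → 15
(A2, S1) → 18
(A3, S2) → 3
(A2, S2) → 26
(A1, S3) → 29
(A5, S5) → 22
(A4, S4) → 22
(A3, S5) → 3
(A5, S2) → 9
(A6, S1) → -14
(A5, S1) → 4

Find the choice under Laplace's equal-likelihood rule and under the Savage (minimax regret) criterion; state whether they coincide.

Row averages: A1=7.2, A2=11.6, A3=-2, A4=9.6, A5=7.8, A6=-4.4
Highest average = 11.6 → A2.
Column bests: S1=26, S2=26, S3=29, S4=22, S5=22.
A1 regrets: 54, 11, 0, 7, 17 → max 54
A2 regrets: 8, 0, 14, 11, 34 → max 34
A3 regrets: 19, 23, 28, 46, 19 → max 46
A4 regrets: 0, 3, 39, 0, 35 → max 39
A5 regrets: 22, 17, 15, 32, 0 → max 32
A6 regrets: 40, 48, 5, 46, 8 → max 48
Smallest max regret = 32 → A5.

laplace → A2; minimax regret → A5 (disagree)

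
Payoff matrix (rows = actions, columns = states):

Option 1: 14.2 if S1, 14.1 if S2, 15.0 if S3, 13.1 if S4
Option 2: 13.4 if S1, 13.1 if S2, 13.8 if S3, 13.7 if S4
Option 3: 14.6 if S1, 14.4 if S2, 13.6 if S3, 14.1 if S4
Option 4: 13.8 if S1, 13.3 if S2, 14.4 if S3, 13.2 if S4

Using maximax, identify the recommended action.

Option 1

Row maxima: Option 1=15.0, Option 2=13.8, Option 3=14.6, Option 4=14.4
Best best-case = 15.0 → Option 1.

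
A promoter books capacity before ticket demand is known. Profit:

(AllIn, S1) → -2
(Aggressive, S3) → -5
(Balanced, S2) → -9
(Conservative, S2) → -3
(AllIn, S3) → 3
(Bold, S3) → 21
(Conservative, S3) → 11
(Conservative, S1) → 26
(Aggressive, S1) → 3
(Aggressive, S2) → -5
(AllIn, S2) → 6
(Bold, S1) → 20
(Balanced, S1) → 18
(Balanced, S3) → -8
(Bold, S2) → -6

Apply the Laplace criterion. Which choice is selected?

Bold

Row averages: Conservative=34/3, Balanced=1/3, Aggressive=-7/3, Bold=35/3, AllIn=7/3
Highest average = 35/3 → Bold.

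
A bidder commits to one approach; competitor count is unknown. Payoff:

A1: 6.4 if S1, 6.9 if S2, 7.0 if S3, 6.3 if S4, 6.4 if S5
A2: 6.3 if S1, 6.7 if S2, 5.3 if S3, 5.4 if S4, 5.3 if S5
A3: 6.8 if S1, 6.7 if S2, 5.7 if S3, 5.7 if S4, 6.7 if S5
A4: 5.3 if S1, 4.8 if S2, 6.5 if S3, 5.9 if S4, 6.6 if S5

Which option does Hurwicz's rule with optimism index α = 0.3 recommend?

A1

A1: 0.3·7.0 + 0.7·6.3 = 6.51
A2: 0.3·6.7 + 0.7·5.3 = 5.72
A3: 0.3·6.8 + 0.7·5.7 = 6.03
A4: 0.3·6.6 + 0.7·4.8 = 5.34
Highest Hurwicz score = 6.51 → A1.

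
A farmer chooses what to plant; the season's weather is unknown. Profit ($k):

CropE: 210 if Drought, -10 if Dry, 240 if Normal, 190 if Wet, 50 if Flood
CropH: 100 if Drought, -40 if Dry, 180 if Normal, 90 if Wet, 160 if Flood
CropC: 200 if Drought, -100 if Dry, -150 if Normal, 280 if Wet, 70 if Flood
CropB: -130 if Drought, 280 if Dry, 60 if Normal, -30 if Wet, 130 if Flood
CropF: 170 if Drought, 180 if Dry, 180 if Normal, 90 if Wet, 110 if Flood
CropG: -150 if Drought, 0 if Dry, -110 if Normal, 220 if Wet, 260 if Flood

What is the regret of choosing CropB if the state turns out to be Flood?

130

Best payoff under Flood is 260.
Regret = 260 − 130 = 130.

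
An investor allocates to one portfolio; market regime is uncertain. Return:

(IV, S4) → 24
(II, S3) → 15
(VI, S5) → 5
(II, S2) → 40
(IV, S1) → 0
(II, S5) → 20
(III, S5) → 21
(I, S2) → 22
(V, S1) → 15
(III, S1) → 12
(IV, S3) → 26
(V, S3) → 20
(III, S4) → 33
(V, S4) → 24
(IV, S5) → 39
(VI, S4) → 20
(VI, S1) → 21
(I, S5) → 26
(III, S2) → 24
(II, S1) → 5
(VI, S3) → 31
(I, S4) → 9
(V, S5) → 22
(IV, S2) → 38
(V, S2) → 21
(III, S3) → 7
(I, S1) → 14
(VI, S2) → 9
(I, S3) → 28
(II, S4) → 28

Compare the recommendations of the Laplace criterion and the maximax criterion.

laplace → IV; maximax → II (disagree)

Row averages: I=19.8, II=21.6, III=19.4, IV=25.4, V=20.4, VI=17.2
Highest average = 25.4 → IV.
Row maxima: I=28, II=40, III=33, IV=39, V=24, VI=31
Best best-case = 40 → II.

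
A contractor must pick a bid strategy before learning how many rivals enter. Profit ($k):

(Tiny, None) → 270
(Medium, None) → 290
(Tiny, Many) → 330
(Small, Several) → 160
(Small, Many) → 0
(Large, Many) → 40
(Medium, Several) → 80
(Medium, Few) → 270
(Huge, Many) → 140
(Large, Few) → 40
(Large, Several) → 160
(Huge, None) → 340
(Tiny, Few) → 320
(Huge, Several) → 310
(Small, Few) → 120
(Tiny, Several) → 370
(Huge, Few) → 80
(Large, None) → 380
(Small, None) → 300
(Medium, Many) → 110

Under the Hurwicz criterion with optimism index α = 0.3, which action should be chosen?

Tiny

Tiny: 0.3·370 + 0.7·270 = 300
Small: 0.3·300 + 0.7·0 = 90
Medium: 0.3·290 + 0.7·80 = 143
Large: 0.3·380 + 0.7·40 = 142
Huge: 0.3·340 + 0.7·80 = 158
Highest Hurwicz score = 300 → Tiny.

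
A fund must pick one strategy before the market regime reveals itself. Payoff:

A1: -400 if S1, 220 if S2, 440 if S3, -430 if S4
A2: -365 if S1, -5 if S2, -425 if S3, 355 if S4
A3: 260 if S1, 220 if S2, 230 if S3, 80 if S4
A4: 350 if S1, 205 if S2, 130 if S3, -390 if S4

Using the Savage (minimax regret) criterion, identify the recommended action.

Column bests: S1=350, S2=220, S3=440, S4=355.
A1 regrets: 750, 0, 0, 785 → max 785
A2 regrets: 715, 225, 865, 0 → max 865
A3 regrets: 90, 0, 210, 275 → max 275
A4 regrets: 0, 15, 310, 745 → max 745
Smallest max regret = 275 → A3.

A3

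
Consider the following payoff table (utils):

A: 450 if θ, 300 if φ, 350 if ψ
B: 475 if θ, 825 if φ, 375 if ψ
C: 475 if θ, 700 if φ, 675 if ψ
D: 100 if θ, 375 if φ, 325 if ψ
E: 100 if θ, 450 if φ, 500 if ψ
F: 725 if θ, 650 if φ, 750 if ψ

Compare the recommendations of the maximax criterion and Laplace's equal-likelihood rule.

Row maxima: A=450, B=825, C=700, D=375, E=500, F=750
Best best-case = 825 → B.
Row averages: A=1100/3, B=1675/3, C=1850/3, D=800/3, E=350, F=2125/3
Highest average = 2125/3 → F.

maximax → B; laplace → F (disagree)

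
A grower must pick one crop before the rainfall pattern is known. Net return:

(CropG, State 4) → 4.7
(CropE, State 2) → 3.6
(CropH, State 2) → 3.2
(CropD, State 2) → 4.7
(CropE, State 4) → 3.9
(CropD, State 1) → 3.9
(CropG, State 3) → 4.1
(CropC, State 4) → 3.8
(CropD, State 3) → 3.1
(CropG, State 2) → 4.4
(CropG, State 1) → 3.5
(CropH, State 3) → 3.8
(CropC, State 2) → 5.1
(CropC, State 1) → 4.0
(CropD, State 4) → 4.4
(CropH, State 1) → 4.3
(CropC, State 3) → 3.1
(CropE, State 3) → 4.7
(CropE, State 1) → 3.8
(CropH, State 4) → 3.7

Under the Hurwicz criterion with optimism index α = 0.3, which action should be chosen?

CropC: 0.3·5.1 + 0.7·3.1 = 3.7
CropD: 0.3·4.7 + 0.7·3.1 = 3.58
CropG: 0.3·4.7 + 0.7·3.5 = 3.86
CropE: 0.3·4.7 + 0.7·3.6 = 3.93
CropH: 0.3·4.3 + 0.7·3.2 = 3.53
Highest Hurwicz score = 3.93 → CropE.

CropE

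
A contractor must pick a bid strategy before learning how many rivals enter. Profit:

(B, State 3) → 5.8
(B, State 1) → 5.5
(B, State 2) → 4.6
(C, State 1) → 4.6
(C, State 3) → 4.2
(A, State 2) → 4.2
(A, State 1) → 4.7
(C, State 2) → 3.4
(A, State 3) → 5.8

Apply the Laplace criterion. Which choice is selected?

Row averages: A=4.9, B=5.3, C=61/15
Highest average = 5.3 → B.

B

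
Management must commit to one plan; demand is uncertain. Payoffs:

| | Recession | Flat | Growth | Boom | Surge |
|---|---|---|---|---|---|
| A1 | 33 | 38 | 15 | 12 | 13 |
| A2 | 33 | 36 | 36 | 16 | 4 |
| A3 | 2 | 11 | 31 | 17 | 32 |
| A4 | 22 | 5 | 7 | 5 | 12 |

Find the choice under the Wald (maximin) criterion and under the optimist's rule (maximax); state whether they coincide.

Row minima: A1=12, A2=4, A3=2, A4=5
Best worst-case = 12 → A1.
Row maxima: A1=38, A2=36, A3=32, A4=22
Best best-case = 38 → A1.

maximin → A1; maximax → A1 (agree)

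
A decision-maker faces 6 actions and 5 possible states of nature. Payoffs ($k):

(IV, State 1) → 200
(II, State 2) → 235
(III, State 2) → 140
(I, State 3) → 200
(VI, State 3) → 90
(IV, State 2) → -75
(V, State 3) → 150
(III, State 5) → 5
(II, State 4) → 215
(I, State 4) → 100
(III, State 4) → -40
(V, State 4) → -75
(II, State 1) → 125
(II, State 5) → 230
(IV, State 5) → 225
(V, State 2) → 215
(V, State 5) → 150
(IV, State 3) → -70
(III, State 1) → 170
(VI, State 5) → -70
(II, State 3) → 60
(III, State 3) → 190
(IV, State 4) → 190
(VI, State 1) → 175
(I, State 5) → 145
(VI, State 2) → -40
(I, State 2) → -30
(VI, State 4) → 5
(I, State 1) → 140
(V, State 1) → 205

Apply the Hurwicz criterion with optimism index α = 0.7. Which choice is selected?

I: 0.7·200 + 0.3·(-30) = 131
II: 0.7·235 + 0.3·60 = 182.5
III: 0.7·190 + 0.3·(-40) = 121
IV: 0.7·225 + 0.3·(-75) = 135
V: 0.7·215 + 0.3·(-75) = 128
VI: 0.7·175 + 0.3·(-70) = 101.5
Highest Hurwicz score = 182.5 → II.

II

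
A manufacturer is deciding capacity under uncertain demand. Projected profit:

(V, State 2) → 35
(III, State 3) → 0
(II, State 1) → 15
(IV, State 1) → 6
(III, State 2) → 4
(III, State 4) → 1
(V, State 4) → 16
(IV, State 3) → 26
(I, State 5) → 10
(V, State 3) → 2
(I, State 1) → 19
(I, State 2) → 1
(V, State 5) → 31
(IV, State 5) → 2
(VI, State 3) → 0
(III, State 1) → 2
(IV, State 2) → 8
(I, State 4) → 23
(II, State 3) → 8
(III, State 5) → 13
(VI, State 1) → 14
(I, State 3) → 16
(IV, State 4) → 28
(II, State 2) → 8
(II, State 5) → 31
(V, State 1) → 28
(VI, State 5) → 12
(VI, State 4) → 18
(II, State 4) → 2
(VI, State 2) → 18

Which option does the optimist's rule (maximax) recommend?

V

Row maxima: I=23, II=31, III=13, IV=28, V=35, VI=18
Best best-case = 35 → V.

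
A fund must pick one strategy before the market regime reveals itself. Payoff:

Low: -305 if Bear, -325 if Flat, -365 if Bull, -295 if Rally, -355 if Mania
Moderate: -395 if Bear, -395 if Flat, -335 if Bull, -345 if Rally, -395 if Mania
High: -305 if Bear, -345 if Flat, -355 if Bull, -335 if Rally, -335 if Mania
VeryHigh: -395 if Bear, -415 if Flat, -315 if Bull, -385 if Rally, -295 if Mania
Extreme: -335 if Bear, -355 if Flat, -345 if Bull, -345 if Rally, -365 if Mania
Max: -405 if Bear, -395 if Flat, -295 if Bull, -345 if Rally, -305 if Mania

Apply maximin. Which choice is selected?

Row minima: Low=-365, Moderate=-395, High=-355, VeryHigh=-415, Extreme=-365, Max=-405
Best worst-case = -355 → High.

High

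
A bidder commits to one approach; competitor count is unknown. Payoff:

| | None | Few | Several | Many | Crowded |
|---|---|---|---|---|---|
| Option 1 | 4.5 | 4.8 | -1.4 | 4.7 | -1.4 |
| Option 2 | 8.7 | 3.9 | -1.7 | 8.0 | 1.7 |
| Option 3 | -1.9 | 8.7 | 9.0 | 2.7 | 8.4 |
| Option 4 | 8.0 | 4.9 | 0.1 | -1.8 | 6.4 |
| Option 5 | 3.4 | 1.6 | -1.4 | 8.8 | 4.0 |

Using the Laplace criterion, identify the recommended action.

Row averages: Option 1=2.24, Option 2=4.12, Option 3=5.38, Option 4=3.52, Option 5=3.28
Highest average = 5.38 → Option 3.

Option 3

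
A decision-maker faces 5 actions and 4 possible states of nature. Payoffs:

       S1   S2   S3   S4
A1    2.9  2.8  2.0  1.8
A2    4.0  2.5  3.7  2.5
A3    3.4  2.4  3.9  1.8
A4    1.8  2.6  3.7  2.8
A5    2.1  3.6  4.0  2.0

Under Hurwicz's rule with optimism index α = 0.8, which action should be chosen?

A2

A1: 0.8·2.9 + 0.2·1.8 = 2.68
A2: 0.8·4.0 + 0.2·2.5 = 3.7
A3: 0.8·3.9 + 0.2·1.8 = 3.48
A4: 0.8·3.7 + 0.2·1.8 = 3.32
A5: 0.8·4.0 + 0.2·2.0 = 3.6
Highest Hurwicz score = 3.7 → A2.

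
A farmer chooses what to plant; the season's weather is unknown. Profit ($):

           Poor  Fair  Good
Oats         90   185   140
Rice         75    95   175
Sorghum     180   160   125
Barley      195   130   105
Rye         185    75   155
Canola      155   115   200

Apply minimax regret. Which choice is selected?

Column bests: Poor=195, Fair=185, Good=200.
Oats regrets: 105, 0, 60 → max 105
Rice regrets: 120, 90, 25 → max 120
Sorghum regrets: 15, 25, 75 → max 75
Barley regrets: 0, 55, 95 → max 95
Rye regrets: 10, 110, 45 → max 110
Canola regrets: 40, 70, 0 → max 70
Smallest max regret = 70 → Canola.

Canola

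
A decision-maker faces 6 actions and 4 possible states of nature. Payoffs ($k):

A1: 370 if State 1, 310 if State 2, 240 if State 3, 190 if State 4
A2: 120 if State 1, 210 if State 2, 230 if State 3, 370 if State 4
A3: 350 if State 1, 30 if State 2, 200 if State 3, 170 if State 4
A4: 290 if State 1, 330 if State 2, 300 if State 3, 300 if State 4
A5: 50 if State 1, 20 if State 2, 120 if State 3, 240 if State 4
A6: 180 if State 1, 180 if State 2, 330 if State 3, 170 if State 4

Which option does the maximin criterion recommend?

Row minima: A1=190, A2=120, A3=30, A4=290, A5=20, A6=170
Best worst-case = 290 → A4.

A4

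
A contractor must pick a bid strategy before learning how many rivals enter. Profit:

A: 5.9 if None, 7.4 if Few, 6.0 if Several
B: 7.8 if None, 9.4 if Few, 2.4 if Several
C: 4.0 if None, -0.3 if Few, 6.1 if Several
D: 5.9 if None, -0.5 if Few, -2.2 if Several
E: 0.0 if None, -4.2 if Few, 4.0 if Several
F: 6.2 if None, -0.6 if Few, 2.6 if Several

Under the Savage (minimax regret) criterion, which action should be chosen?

Column bests: None=7.8, Few=9.4, Several=6.1.
A regrets: 1.9, 2.0, 0.1 → max 2.0
B regrets: 0.0, 0.0, 3.7 → max 3.7
C regrets: 3.8, 9.7, 0.0 → max 9.7
D regrets: 1.9, 9.9, 8.3 → max 9.9
E regrets: 7.8, 13.6, 2.1 → max 13.6
F regrets: 1.6, 10.0, 3.5 → max 10.0
Smallest max regret = 2.0 → A.

A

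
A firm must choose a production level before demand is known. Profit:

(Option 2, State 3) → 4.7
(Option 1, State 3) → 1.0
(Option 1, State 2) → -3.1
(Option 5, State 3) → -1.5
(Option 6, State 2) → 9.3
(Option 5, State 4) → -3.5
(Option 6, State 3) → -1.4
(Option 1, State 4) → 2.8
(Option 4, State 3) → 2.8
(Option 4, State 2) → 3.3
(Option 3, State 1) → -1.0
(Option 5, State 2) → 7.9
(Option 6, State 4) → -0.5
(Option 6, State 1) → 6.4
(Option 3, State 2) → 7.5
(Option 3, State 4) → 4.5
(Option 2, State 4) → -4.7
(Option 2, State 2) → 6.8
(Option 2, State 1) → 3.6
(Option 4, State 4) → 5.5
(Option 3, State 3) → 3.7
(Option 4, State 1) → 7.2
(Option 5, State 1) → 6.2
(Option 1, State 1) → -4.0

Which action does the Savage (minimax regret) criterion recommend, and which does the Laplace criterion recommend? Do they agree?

Column bests: State 1=7.2, State 2=9.3, State 3=4.7, State 4=5.5.
Option 1 regrets: 11.2, 12.4, 3.7, 2.7 → max 12.4
Option 2 regrets: 3.6, 2.5, 0.0, 10.2 → max 10.2
Option 3 regrets: 8.2, 1.8, 1.0, 1.0 → max 8.2
Option 4 regrets: 0.0, 6.0, 1.9, 0.0 → max 6.0
Option 5 regrets: 1.0, 1.4, 6.2, 9.0 → max 9.0
Option 6 regrets: 0.8, 0.0, 6.1, 6.0 → max 6.1
Smallest max regret = 6.0 → Option 4.
Row averages: Option 1=-0.825, Option 2=2.6, Option 3=3.675, Option 4=4.7, Option 5=2.275, Option 6=3.45
Highest average = 4.7 → Option 4.

minimax regret → Option 4; laplace → Option 4 (agree)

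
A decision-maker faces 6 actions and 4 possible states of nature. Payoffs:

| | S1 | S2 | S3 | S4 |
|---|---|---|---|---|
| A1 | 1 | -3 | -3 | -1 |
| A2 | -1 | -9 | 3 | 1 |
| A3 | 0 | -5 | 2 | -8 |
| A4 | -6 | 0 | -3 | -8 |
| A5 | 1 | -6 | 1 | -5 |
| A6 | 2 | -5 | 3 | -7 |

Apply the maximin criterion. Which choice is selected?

Row minima: A1=-3, A2=-9, A3=-8, A4=-8, A5=-6, A6=-7
Best worst-case = -3 → A1.

A1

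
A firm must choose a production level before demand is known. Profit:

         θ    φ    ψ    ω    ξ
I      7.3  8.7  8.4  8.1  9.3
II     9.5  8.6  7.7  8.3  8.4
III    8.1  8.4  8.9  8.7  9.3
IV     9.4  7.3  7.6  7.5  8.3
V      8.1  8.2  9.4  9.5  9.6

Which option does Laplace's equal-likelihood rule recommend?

V

Row averages: I=8.36, II=8.5, III=8.68, IV=8.02, V=8.96
Highest average = 8.96 → V.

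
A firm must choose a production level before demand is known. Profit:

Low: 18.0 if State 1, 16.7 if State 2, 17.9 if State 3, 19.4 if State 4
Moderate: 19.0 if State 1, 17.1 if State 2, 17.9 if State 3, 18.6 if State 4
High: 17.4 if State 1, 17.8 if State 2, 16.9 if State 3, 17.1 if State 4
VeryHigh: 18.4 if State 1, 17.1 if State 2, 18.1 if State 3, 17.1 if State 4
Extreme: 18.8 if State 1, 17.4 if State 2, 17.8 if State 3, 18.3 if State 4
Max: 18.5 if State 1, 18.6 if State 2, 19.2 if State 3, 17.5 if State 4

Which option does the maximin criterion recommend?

Row minima: Low=16.7, Moderate=17.1, High=16.9, VeryHigh=17.1, Extreme=17.4, Max=17.5
Best worst-case = 17.5 → Max.

Max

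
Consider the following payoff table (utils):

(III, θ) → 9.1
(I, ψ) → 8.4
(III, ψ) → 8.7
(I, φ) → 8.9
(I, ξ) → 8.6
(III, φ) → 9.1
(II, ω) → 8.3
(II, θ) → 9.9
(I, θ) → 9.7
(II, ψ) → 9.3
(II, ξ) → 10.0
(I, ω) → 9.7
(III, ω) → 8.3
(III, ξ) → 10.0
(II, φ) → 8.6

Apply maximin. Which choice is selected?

Row minima: I=8.4, II=8.3, III=8.3
Best worst-case = 8.4 → I.

I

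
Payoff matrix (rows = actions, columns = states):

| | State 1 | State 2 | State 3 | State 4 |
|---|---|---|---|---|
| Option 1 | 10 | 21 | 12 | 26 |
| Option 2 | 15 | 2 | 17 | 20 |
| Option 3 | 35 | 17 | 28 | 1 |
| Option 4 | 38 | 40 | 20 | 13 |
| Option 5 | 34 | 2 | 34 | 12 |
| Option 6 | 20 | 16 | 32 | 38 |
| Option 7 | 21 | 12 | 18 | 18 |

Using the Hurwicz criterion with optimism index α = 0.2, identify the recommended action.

Option 6

Option 1: 0.2·26 + 0.8·10 = 13.2
Option 2: 0.2·20 + 0.8·2 = 5.6
Option 3: 0.2·35 + 0.8·1 = 7.8
Option 4: 0.2·40 + 0.8·13 = 18.4
Option 5: 0.2·34 + 0.8·2 = 8.4
Option 6: 0.2·38 + 0.8·16 = 20.4
Option 7: 0.2·21 + 0.8·12 = 13.8
Highest Hurwicz score = 20.4 → Option 6.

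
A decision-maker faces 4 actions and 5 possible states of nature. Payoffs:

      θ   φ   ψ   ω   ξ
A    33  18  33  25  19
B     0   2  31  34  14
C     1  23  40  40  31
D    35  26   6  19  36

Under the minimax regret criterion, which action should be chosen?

Column bests: θ=35, φ=26, ψ=40, ω=40, ξ=36.
A regrets: 2, 8, 7, 15, 17 → max 17
B regrets: 35, 24, 9, 6, 22 → max 35
C regrets: 34, 3, 0, 0, 5 → max 34
D regrets: 0, 0, 34, 21, 0 → max 34
Smallest max regret = 17 → A.

A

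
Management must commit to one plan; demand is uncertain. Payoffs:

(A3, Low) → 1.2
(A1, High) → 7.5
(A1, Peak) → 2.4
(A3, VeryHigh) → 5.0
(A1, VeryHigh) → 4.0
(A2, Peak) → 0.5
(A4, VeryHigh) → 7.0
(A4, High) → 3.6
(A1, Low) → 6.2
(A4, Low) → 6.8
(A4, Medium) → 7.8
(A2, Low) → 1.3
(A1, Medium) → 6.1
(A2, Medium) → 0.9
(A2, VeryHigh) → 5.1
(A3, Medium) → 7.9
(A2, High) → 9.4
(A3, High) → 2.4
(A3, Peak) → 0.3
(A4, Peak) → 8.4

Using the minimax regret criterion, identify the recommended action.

Column bests: Low=6.8, Medium=7.9, High=9.4, VeryHigh=7.0, Peak=8.4.
A1 regrets: 0.6, 1.8, 1.9, 3.0, 6.0 → max 6.0
A2 regrets: 5.5, 7.0, 0.0, 1.9, 7.9 → max 7.9
A3 regrets: 5.6, 0.0, 7.0, 2.0, 8.1 → max 8.1
A4 regrets: 0.0, 0.1, 5.8, 0.0, 0.0 → max 5.8
Smallest max regret = 5.8 → A4.

A4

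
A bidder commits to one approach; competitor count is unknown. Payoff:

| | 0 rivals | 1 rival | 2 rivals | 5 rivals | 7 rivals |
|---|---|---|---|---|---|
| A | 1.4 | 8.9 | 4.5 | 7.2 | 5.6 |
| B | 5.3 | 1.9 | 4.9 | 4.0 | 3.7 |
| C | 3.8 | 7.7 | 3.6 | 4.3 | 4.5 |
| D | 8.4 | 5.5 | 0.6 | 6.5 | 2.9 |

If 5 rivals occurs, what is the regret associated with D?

Best payoff under 5 rivals is 7.2.
Regret = 7.2 − 6.5 = 0.7.

0.7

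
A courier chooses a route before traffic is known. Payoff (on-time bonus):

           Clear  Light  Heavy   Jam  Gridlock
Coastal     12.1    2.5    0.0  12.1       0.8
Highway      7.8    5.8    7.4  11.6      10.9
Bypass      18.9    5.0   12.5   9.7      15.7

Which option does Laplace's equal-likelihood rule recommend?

Bypass

Row averages: Coastal=5.5, Highway=8.7, Bypass=12.36
Highest average = 12.36 → Bypass.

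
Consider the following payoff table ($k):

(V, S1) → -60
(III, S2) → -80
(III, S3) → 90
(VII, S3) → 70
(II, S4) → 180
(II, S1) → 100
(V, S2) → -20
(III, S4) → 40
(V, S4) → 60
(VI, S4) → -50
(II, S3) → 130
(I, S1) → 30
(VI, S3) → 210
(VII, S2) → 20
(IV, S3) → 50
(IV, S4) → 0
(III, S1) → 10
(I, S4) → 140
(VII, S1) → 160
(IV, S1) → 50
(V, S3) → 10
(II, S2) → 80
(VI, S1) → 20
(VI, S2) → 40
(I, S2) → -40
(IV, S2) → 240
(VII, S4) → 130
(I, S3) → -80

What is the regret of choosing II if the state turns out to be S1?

Best payoff under S1 is 160.
Regret = 160 − 100 = 60.

60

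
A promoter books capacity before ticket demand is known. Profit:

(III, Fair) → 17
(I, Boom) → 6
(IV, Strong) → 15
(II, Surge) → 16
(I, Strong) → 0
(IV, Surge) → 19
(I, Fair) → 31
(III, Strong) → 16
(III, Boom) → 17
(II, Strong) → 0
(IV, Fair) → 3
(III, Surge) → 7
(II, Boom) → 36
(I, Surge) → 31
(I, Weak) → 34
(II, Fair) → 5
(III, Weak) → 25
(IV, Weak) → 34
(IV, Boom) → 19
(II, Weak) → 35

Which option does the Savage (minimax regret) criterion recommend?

III

Column bests: Weak=35, Fair=31, Strong=16, Boom=36, Surge=31.
I regrets: 1, 0, 16, 30, 0 → max 30
II regrets: 0, 26, 16, 0, 15 → max 26
III regrets: 10, 14, 0, 19, 24 → max 24
IV regrets: 1, 28, 1, 17, 12 → max 28
Smallest max regret = 24 → III.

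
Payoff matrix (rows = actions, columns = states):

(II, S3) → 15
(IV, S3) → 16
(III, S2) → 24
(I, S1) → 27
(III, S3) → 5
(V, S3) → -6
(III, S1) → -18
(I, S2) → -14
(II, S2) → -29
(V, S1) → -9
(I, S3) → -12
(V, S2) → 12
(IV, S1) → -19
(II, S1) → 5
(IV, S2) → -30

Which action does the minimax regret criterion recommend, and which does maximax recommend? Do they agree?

Column bests: S1=27, S2=24, S3=16.
I regrets: 0, 38, 28 → max 38
II regrets: 22, 53, 1 → max 53
III regrets: 45, 0, 11 → max 45
IV regrets: 46, 54, 0 → max 54
V regrets: 36, 12, 22 → max 36
Smallest max regret = 36 → V.
Row maxima: I=27, II=15, III=24, IV=16, V=12
Best best-case = 27 → I.

minimax regret → V; maximax → I (disagree)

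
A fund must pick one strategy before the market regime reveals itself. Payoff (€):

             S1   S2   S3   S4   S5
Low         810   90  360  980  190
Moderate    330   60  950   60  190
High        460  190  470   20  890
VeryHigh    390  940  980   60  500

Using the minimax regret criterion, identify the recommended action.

Low

Column bests: S1=810, S2=940, S3=980, S4=980, S5=890.
Low regrets: 0, 850, 620, 0, 700 → max 850
Moderate regrets: 480, 880, 30, 920, 700 → max 920
High regrets: 350, 750, 510, 960, 0 → max 960
VeryHigh regrets: 420, 0, 0, 920, 390 → max 920
Smallest max regret = 850 → Low.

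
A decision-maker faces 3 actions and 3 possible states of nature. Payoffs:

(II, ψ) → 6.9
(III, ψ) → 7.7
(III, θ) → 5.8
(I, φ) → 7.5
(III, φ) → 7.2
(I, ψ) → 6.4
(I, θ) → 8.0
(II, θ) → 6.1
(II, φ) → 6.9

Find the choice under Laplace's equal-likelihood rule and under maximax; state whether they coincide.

Row averages: I=7.3, II=199/30, III=6.9
Highest average = 7.3 → I.
Row maxima: I=8.0, II=6.9, III=7.7
Best best-case = 8.0 → I.

laplace → I; maximax → I (agree)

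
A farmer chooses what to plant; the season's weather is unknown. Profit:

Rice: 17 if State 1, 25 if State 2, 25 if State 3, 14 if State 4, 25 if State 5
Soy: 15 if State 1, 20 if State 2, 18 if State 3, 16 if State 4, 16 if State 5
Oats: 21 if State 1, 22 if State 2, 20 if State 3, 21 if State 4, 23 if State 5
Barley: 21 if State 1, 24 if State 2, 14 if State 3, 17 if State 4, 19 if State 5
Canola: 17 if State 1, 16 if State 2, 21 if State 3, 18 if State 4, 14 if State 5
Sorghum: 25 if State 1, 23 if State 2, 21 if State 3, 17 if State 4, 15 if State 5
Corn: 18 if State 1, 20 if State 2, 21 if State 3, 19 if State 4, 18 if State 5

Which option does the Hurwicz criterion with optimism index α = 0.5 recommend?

Rice: 0.5·25 + 0.5·14 = 19.5
Soy: 0.5·20 + 0.5·15 = 17.5
Oats: 0.5·23 + 0.5·20 = 21.5
Barley: 0.5·24 + 0.5·14 = 19
Canola: 0.5·21 + 0.5·14 = 17.5
Sorghum: 0.5·25 + 0.5·15 = 20
Corn: 0.5·21 + 0.5·18 = 19.5
Highest Hurwicz score = 21.5 → Oats.

Oats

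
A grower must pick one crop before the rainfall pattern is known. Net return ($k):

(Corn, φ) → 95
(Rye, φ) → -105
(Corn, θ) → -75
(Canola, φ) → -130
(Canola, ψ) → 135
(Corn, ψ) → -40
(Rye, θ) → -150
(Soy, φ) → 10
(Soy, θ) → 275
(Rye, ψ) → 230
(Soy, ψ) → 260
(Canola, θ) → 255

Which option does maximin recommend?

Row minima: Rye=-150, Soy=10, Corn=-75, Canola=-130
Best worst-case = 10 → Soy.

Soy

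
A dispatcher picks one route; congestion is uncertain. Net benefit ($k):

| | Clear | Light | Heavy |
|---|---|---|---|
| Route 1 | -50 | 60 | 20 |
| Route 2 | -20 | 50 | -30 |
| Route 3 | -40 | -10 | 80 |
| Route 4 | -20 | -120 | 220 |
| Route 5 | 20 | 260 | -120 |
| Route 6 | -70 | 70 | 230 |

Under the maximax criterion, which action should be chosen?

Row maxima: Route 1=60, Route 2=50, Route 3=80, Route 4=220, Route 5=260, Route 6=230
Best best-case = 260 → Route 5.

Route 5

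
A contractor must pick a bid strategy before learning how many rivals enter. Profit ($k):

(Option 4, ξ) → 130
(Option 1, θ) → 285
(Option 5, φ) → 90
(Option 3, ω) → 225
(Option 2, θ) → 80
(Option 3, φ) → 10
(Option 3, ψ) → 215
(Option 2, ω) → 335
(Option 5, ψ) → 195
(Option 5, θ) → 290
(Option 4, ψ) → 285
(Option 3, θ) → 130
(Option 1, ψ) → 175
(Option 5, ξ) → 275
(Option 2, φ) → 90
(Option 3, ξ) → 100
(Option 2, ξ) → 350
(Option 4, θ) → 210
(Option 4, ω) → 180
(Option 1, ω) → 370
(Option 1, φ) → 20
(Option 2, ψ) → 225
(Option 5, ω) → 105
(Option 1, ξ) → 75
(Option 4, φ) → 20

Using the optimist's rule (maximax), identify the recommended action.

Option 1

Row maxima: Option 1=370, Option 2=350, Option 3=225, Option 4=285, Option 5=290
Best best-case = 370 → Option 1.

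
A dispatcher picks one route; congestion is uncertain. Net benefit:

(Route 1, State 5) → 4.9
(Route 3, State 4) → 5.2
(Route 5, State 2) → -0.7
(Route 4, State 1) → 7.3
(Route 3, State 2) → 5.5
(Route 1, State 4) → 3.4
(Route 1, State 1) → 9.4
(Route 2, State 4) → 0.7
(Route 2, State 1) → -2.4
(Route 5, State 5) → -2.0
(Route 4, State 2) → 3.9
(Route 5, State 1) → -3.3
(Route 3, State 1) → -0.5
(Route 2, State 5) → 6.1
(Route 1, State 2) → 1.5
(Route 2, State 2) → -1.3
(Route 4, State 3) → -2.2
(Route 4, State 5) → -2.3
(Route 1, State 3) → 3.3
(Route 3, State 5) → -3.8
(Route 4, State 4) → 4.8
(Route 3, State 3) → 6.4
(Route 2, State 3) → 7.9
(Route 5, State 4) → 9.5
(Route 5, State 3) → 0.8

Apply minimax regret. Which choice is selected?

Route 1

Column bests: State 1=9.4, State 2=5.5, State 3=7.9, State 4=9.5, State 5=6.1.
Route 1 regrets: 0.0, 4.0, 4.6, 6.1, 1.2 → max 6.1
Route 2 regrets: 11.8, 6.8, 0.0, 8.8, 0.0 → max 11.8
Route 3 regrets: 9.9, 0.0, 1.5, 4.3, 9.9 → max 9.9
Route 4 regrets: 2.1, 1.6, 10.1, 4.7, 8.4 → max 10.1
Route 5 regrets: 12.7, 6.2, 7.1, 0.0, 8.1 → max 12.7
Smallest max regret = 6.1 → Route 1.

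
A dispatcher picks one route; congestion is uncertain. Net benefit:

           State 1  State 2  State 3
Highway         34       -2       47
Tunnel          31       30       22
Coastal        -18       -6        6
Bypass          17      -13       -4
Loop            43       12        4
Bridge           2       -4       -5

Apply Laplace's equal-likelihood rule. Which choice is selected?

Tunnel

Row averages: Highway=79/3, Tunnel=83/3, Coastal=-6, Bypass=0, Loop=59/3, Bridge=-7/3
Highest average = 83/3 → Tunnel.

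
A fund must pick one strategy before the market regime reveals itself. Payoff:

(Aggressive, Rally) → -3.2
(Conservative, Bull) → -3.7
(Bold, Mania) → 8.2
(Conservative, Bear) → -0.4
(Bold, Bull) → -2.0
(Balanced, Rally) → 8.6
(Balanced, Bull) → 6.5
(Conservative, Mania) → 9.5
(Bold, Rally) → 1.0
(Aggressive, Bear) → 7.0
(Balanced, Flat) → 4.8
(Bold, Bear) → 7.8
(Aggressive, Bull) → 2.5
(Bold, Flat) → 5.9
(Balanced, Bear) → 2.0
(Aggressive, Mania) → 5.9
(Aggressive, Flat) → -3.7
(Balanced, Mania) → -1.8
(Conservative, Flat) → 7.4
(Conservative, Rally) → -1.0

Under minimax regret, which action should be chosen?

Bold

Column bests: Bear=7.8, Flat=7.4, Bull=6.5, Rally=8.6, Mania=9.5.
Conservative regrets: 8.2, 0.0, 10.2, 9.6, 0.0 → max 10.2
Balanced regrets: 5.8, 2.6, 0.0, 0.0, 11.3 → max 11.3
Aggressive regrets: 0.8, 11.1, 4.0, 11.8, 3.6 → max 11.8
Bold regrets: 0.0, 1.5, 8.5, 7.6, 1.3 → max 8.5
Smallest max regret = 8.5 → Bold.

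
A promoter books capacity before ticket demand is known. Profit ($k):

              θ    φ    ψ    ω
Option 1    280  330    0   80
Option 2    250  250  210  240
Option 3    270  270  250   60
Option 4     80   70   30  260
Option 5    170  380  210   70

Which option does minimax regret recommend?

Option 2

Column bests: θ=280, φ=380, ψ=250, ω=260.
Option 1 regrets: 0, 50, 250, 180 → max 250
Option 2 regrets: 30, 130, 40, 20 → max 130
Option 3 regrets: 10, 110, 0, 200 → max 200
Option 4 regrets: 200, 310, 220, 0 → max 310
Option 5 regrets: 110, 0, 40, 190 → max 190
Smallest max regret = 130 → Option 2.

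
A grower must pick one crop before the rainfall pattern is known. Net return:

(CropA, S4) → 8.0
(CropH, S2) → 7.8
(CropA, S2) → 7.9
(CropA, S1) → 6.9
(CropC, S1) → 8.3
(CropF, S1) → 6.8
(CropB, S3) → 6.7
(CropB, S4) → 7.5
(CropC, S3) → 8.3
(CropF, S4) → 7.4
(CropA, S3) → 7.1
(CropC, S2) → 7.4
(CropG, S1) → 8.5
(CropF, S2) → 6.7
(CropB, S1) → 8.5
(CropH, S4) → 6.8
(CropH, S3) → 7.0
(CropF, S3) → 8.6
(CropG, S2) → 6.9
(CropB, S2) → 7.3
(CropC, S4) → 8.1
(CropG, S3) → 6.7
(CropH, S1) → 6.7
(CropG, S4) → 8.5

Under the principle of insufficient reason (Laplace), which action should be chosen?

CropC

Row averages: CropC=8.025, CropH=7.075, CropF=7.375, CropB=7.5, CropG=7.65, CropA=7.475
Highest average = 8.025 → CropC.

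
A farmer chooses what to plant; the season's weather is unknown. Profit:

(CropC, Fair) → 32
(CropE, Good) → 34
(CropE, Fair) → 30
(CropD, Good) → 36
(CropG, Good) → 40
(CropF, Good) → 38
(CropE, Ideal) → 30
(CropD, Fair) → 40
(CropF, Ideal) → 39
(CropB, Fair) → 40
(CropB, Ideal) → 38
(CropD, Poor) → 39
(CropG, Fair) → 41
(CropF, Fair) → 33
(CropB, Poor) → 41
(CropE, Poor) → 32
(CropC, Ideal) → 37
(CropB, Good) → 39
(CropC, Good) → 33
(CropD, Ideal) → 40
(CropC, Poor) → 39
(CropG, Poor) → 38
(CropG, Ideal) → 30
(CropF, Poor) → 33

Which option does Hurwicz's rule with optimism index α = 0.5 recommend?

CropB: 0.5·41 + 0.5·38 = 39.5
CropC: 0.5·39 + 0.5·32 = 35.5
CropE: 0.5·34 + 0.5·30 = 32
CropG: 0.5·41 + 0.5·30 = 35.5
CropD: 0.5·40 + 0.5·36 = 38
CropF: 0.5·39 + 0.5·33 = 36
Highest Hurwicz score = 39.5 → CropB.

CropB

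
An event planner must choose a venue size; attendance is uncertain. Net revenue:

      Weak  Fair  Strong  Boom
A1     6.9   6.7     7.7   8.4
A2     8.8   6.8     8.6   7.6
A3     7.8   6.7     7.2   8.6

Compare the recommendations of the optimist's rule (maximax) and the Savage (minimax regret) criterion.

maximax → A2; minimax regret → A2 (agree)

Row maxima: A1=8.4, A2=8.8, A3=8.6
Best best-case = 8.8 → A2.
Column bests: Weak=8.8, Fair=6.8, Strong=8.6, Boom=8.6.
A1 regrets: 1.9, 0.1, 0.9, 0.2 → max 1.9
A2 regrets: 0.0, 0.0, 0.0, 1.0 → max 1.0
A3 regrets: 1.0, 0.1, 1.4, 0.0 → max 1.4
Smallest max regret = 1.0 → A2.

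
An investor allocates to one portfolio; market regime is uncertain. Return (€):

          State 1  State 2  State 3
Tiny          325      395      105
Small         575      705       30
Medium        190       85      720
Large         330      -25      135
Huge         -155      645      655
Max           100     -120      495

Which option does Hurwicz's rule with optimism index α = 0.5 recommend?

Tiny: 0.5·395 + 0.5·105 = 250
Small: 0.5·705 + 0.5·30 = 367.5
Medium: 0.5·720 + 0.5·85 = 402.5
Large: 0.5·330 + 0.5·(-25) = 152.5
Huge: 0.5·655 + 0.5·(-155) = 250
Max: 0.5·495 + 0.5·(-120) = 187.5
Highest Hurwicz score = 402.5 → Medium.

Medium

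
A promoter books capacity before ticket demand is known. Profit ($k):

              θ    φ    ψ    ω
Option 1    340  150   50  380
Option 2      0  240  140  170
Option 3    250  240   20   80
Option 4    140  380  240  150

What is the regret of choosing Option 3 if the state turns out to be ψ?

220

Best payoff under ψ is 240.
Regret = 240 − 20 = 220.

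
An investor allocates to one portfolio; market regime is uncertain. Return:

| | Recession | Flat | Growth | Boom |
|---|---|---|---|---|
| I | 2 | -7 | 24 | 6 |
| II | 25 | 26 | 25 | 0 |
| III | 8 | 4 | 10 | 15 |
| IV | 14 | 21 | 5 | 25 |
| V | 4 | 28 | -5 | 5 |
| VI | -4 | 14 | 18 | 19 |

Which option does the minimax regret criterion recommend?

Column bests: Recession=25, Flat=28, Growth=25, Boom=25.
I regrets: 23, 35, 1, 19 → max 35
II regrets: 0, 2, 0, 25 → max 25
III regrets: 17, 24, 15, 10 → max 24
IV regrets: 11, 7, 20, 0 → max 20
V regrets: 21, 0, 30, 20 → max 30
VI regrets: 29, 14, 7, 6 → max 29
Smallest max regret = 20 → IV.

IV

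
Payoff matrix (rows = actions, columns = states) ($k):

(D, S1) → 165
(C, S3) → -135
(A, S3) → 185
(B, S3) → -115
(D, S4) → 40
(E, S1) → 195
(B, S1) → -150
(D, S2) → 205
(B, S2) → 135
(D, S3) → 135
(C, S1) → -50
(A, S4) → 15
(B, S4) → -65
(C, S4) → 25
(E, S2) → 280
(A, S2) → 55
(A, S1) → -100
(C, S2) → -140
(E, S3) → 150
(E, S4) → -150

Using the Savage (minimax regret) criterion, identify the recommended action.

D

Column bests: S1=195, S2=280, S3=185, S4=40.
A regrets: 295, 225, 0, 25 → max 295
B regrets: 345, 145, 300, 105 → max 345
C regrets: 245, 420, 320, 15 → max 420
D regrets: 30, 75, 50, 0 → max 75
E regrets: 0, 0, 35, 190 → max 190
Smallest max regret = 75 → D.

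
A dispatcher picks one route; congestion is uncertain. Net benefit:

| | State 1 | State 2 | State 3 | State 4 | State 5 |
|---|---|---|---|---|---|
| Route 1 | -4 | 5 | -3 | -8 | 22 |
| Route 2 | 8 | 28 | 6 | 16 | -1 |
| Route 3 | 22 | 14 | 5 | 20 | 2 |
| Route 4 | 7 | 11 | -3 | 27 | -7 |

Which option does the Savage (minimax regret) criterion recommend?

Route 3

Column bests: State 1=22, State 2=28, State 3=6, State 4=27, State 5=22.
Route 1 regrets: 26, 23, 9, 35, 0 → max 35
Route 2 regrets: 14, 0, 0, 11, 23 → max 23
Route 3 regrets: 0, 14, 1, 7, 20 → max 20
Route 4 regrets: 15, 17, 9, 0, 29 → max 29
Smallest max regret = 20 → Route 3.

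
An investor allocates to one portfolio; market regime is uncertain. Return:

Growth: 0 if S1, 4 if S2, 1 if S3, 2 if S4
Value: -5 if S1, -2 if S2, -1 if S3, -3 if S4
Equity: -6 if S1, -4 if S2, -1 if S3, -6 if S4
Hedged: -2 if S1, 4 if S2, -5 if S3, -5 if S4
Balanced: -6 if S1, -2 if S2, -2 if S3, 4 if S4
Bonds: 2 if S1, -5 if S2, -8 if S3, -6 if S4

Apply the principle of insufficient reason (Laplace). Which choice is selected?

Growth

Row averages: Growth=1.75, Value=-2.75, Equity=-4.25, Hedged=-2, Balanced=-1.5, Bonds=-4.25
Highest average = 1.75 → Growth.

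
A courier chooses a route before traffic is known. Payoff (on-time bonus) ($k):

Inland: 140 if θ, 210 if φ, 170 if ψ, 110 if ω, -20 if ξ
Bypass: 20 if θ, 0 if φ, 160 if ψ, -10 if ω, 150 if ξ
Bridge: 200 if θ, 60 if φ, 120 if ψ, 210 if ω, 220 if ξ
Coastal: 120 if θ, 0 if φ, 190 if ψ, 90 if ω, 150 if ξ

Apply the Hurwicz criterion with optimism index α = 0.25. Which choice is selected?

Inland: 0.25·210 + 0.75·(-20) = 37.5
Bypass: 0.25·160 + 0.75·(-10) = 32.5
Bridge: 0.25·220 + 0.75·60 = 100
Coastal: 0.25·190 + 0.75·0 = 47.5
Highest Hurwicz score = 100 → Bridge.

Bridge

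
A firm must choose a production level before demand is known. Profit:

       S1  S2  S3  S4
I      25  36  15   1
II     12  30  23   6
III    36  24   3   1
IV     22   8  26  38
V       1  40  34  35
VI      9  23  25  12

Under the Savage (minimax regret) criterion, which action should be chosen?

Column bests: S1=36, S2=40, S3=34, S4=38.
I regrets: 11, 4, 19, 37 → max 37
II regrets: 24, 10, 11, 32 → max 32
III regrets: 0, 16, 31, 37 → max 37
IV regrets: 14, 32, 8, 0 → max 32
V regrets: 35, 0, 0, 3 → max 35
VI regrets: 27, 17, 9, 26 → max 27
Smallest max regret = 27 → VI.

VI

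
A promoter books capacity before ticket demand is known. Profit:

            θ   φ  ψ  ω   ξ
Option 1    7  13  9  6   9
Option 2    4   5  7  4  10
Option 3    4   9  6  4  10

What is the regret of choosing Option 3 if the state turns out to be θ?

3

Best payoff under θ is 7.
Regret = 7 − 4 = 3.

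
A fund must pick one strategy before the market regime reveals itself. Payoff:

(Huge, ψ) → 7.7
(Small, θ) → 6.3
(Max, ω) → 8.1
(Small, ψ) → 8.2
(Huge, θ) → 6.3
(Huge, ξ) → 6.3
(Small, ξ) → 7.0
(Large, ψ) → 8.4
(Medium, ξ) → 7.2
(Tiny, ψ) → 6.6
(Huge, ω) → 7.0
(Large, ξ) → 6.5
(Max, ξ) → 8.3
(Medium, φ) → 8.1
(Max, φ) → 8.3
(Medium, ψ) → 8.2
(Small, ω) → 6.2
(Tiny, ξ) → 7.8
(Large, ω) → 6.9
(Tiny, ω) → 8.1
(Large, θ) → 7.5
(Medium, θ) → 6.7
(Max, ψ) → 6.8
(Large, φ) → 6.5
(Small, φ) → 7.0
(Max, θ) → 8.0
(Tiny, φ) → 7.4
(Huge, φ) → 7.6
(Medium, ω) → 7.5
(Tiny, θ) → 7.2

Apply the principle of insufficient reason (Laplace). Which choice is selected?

Row averages: Tiny=7.42, Small=6.94, Medium=7.54, Large=7.16, Huge=6.98, Max=7.9
Highest average = 7.9 → Max.

Max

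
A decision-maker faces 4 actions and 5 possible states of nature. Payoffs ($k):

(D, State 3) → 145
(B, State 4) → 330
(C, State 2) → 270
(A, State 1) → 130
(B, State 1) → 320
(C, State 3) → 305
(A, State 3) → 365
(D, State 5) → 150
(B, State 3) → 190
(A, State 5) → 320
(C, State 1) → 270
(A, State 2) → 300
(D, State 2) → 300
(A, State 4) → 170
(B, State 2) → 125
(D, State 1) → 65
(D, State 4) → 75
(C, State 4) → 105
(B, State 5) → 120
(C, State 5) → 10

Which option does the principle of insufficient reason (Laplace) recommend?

A

Row averages: A=257, B=217, C=192, D=147
Highest average = 257 → A.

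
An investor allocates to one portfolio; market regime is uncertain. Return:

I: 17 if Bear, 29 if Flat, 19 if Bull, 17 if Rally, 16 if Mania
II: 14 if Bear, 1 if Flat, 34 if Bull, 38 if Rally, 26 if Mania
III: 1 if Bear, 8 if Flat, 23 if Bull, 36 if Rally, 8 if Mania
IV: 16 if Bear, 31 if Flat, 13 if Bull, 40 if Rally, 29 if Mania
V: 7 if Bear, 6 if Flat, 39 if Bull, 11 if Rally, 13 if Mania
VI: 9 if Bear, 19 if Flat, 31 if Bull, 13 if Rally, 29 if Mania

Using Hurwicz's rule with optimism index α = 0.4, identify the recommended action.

I: 0.4·29 + 0.6·16 = 21.2
II: 0.4·38 + 0.6·1 = 15.8
III: 0.4·36 + 0.6·1 = 15
IV: 0.4·40 + 0.6·13 = 23.8
V: 0.4·39 + 0.6·6 = 19.2
VI: 0.4·31 + 0.6·9 = 17.8
Highest Hurwicz score = 23.8 → IV.

IV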